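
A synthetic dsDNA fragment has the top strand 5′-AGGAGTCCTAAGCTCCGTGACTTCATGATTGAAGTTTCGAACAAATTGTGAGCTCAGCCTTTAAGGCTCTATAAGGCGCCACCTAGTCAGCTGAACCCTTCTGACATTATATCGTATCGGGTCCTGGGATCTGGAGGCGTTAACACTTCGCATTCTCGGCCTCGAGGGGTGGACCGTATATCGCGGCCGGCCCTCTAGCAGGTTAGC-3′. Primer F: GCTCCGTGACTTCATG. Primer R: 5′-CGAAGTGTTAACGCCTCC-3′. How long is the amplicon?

Scanning the template, GCTCCGTGACTTCATG occurs at positions 12–27; this primer anneals to the bottom strand there with its 3' end pointing downstream.
The reverse primer's reverse complement is GGAGGCGTTAACACTTCG, which matches the template at positions 133–150.
Product length = (reverse-primer end) − (forward-primer start) + 1 = 150 − 12 + 1 = 139 bp.

139 bp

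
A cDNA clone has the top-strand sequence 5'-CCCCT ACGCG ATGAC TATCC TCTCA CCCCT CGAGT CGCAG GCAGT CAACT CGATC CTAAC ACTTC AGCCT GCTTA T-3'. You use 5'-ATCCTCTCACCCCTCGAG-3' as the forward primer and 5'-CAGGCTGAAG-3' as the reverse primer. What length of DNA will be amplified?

55 bp

The forward primer matches the template at positions 17–34.
Taking the reverse complement of CAGGCTGAAG gives CTTCAGCCTG, found at positions 62–71 on the template; the primer anneals here to the top strand with its 3' end pointing upstream.
Amplicon spans positions 17–71: 55 bp.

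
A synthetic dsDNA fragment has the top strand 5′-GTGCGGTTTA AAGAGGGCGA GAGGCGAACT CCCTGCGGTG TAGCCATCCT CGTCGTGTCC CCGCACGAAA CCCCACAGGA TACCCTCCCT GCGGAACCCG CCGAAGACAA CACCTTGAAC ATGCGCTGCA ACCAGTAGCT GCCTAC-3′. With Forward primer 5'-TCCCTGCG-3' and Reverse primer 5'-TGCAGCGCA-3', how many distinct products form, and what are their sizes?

The forward primer TCCCTGCG matches the top strand at positions 30–37, 86–93.
The reverse primer's reverse complement is TGCGCTGCA, matching at positions 122–130.
Each forward site pairs with the reverse site to give a product ending at position 130: sizes 101, 45 bp.

Two products: 101 bp, 45 bp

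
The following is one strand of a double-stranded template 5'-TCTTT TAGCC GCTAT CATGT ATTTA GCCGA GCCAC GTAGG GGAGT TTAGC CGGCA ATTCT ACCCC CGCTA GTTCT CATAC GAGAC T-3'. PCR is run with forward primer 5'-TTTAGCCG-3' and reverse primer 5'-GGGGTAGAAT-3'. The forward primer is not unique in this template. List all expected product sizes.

The forward primer TTTAGCCG matches the top strand at positions 4–11, 22–29, 45–52.
The reverse primer's reverse complement is ATTCTACCCC, matching at positions 56–65.
Each forward site pairs with the reverse site to give a product ending at position 65: sizes 62, 44, 21 bp.

62 bp, 44 bp, 21 bp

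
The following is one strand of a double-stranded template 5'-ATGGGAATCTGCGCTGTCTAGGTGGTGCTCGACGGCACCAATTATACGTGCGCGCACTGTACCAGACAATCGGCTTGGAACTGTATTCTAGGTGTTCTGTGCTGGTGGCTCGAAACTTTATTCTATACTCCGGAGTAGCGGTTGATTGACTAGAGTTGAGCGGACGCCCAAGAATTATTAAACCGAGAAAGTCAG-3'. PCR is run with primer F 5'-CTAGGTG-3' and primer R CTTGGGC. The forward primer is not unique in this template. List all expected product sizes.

The forward primer CTAGGTG matches the top strand at positions 18–24, 88–94.
The reverse primer's reverse complement is GCCCAAG, matching at positions 166–172.
Each forward site pairs with the reverse site to give a product ending at position 172: sizes 155, 85 bp.

155 bp, 85 bp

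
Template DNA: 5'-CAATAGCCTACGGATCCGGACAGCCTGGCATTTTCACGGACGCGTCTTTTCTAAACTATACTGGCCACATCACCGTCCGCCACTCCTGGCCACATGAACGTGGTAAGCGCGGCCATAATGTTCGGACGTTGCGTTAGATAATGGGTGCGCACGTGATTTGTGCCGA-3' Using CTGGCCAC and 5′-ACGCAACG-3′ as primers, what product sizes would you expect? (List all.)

74 bp, 49 bp

The forward primer CTGGCCAC matches the top strand at positions 61–68, 86–93.
The reverse primer's reverse complement is CGTTGCGT, matching at positions 127–134.
Each forward site pairs with the reverse site to give a product ending at position 134: sizes 74, 49 bp.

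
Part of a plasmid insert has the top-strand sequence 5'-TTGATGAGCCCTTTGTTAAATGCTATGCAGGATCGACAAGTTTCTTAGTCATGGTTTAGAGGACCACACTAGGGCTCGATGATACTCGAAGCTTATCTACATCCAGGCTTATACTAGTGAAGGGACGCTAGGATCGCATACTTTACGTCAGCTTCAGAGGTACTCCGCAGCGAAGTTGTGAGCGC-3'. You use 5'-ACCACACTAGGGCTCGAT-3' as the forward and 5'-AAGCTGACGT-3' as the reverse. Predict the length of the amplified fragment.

The forward primer matches the template at positions 63–80.
The reverse primer's reverse complement is ACGTCAGCTT, which matches the template at positions 145–154.
The product runs from position 63 to position 154, so its length is 154 − 63 + 1 = 92 bp.

92 bp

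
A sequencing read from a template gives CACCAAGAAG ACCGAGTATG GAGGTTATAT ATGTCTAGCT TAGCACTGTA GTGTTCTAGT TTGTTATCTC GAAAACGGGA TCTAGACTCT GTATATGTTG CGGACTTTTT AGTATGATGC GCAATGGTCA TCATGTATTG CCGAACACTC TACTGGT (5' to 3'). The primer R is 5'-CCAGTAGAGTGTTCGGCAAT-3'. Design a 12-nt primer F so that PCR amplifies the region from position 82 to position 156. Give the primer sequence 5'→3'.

The reverse primer's reverse complement ATTGCCGAACACTCTACTGG matches the template at positions 137–156; the product starts at position 82.
The forward primer is identical to the top strand over positions 82–93: CTAGACTCTGTA.

5'-CTAGACTCTGTA-3'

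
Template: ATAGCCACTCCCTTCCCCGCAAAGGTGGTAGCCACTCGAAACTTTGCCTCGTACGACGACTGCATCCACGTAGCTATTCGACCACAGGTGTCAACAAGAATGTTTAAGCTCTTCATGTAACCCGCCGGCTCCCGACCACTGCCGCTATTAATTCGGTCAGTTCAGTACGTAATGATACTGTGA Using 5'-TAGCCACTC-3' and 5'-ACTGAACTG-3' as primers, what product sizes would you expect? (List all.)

The forward primer TAGCCACTC matches the top strand at positions 2–10, 29–37.
The reverse primer's reverse complement is CAGTTCAGT, matching at positions 158–166.
Each forward site pairs with the reverse site to give a product ending at position 166: sizes 165, 138 bp.

165 bp, 138 bp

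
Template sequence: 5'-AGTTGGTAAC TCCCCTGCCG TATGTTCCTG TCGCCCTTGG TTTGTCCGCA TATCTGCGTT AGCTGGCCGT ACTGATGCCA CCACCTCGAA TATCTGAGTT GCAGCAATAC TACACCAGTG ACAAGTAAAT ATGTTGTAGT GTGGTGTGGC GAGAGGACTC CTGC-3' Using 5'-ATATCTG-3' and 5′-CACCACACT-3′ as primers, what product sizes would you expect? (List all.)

97 bp, 57 bp

The forward primer ATATCTG matches the top strand at positions 50–56, 90–96.
The reverse primer's reverse complement is AGTGTGGTG, matching at positions 138–146.
Each forward site pairs with the reverse site to give a product ending at position 146: sizes 97, 57 bp.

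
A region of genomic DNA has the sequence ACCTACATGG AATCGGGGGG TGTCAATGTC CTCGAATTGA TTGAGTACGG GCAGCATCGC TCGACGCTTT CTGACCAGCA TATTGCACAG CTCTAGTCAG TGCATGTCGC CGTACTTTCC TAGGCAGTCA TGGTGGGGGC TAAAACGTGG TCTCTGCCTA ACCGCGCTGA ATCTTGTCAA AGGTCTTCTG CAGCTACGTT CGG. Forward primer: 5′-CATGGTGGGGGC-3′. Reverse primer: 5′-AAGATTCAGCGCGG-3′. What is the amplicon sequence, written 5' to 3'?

Forward primer CATGGTGGGGGC is found on the top strand at positions 129–140.
Reverse complement of the reverse primer: CCGCGCTGAATCTT. This occurs on the top strand at positions 162–175.
The product is the template from position 129 through 175 (47 bp).

5'-CATGGTGGGGGCTAAAACGTGGTCTCTGCCTAACCGCGCTGAATCTT-3'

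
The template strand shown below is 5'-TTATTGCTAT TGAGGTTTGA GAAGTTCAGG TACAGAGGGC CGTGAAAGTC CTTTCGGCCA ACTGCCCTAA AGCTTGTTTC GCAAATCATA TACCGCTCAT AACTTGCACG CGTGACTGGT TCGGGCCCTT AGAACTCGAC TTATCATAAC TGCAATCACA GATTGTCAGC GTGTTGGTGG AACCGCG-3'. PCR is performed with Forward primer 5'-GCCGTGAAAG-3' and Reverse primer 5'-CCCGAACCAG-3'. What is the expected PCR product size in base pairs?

Scanning the template, GCCGTGAAAG occurs at positions 39–48; this primer anneals to the bottom strand there with its 3' end pointing downstream.
The reverse primer's reverse complement is CTGGTTCGGG, which matches the template at positions 116–125.
Product length = (reverse-primer end) − (forward-primer start) + 1 = 125 − 39 + 1 = 87 bp.

87 bp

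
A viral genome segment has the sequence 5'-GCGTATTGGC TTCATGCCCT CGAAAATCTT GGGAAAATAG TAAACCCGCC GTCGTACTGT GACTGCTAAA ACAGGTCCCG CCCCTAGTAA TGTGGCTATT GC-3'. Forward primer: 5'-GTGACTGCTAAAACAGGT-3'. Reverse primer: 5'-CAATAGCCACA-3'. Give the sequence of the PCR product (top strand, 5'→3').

5'-GTGACTGCTAAAACAGGTCCCGCCCCTAGTAATGTGGCTATTG-3'

Scanning the template, GTGACTGCTAAAACAGGT occurs at positions 59–76; this primer anneals to the bottom strand there with its 3' end pointing downstream.
The reverse primer's reverse complement is TGTGGCTATTG, which matches the template at positions 91–101.
The product is the template from position 59 through 101 (43 bp).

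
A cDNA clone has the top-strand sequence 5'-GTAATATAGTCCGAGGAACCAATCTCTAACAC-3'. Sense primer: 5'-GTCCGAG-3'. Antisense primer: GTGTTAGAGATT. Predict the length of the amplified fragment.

24 bp

Scanning the template, GTCCGAG occurs at positions 9–15; this primer anneals to the bottom strand there with its 3' end pointing downstream.
The reverse primer's reverse complement is AATCTCTAACAC, which matches the template at positions 21–32.
Product length = (reverse-primer end) − (forward-primer start) + 1 = 32 − 9 + 1 = 24 bp.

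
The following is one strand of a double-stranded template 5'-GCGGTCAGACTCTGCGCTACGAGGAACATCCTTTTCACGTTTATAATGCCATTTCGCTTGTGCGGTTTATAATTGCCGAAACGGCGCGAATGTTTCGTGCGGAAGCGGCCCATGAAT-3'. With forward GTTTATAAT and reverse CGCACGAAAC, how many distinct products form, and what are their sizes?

The forward primer GTTTATAAT matches the top strand at positions 39–47, 65–73.
The reverse primer's reverse complement is GTTTCGTGCG, matching at positions 92–101.
Each forward site pairs with the reverse site to give a product ending at position 101: sizes 63, 37 bp.

Two products: 63 bp, 37 bp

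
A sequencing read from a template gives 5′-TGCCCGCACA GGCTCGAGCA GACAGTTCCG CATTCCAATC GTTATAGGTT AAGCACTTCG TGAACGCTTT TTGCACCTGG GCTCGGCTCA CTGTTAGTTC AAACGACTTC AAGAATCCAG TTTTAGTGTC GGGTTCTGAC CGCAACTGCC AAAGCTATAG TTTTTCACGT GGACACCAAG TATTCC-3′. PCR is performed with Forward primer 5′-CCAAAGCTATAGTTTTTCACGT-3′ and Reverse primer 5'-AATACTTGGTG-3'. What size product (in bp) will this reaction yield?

36 bp

The forward primer matches the template at positions 149–170.
Reverse complement of the reverse primer: CACCAAGTATT. This occurs on the top strand at positions 174–184.
The product runs from position 149 to position 184, so its length is 184 − 149 + 1 = 36 bp.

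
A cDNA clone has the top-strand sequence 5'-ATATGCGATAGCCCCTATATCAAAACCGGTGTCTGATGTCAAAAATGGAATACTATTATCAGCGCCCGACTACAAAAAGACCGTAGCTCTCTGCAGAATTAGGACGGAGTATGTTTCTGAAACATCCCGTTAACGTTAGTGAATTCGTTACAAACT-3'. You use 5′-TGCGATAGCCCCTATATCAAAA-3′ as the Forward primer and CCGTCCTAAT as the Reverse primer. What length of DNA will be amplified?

The forward primer matches the template at positions 4–25.
Taking the reverse complement of CCGTCCTAAT gives ATTAGGACGG, found at positions 98–107 on the template; the primer anneals here to the top strand with its 3' end pointing upstream.
The product runs from position 4 to position 107, so its length is 107 − 4 + 1 = 104 bp.

104 bp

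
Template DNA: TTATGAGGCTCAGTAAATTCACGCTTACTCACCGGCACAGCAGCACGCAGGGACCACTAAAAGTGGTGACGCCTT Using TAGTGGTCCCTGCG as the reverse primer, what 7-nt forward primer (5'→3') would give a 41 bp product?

The reverse primer's reverse complement CGCAGGGACCACTA matches the template at positions 46–59, so the product ends at position 59.
A 41 bp product then starts at position 59 − 41 + 1 = 19.
The forward primer is identical to the top strand there: TCACGCT.

5'-TCACGCT-3'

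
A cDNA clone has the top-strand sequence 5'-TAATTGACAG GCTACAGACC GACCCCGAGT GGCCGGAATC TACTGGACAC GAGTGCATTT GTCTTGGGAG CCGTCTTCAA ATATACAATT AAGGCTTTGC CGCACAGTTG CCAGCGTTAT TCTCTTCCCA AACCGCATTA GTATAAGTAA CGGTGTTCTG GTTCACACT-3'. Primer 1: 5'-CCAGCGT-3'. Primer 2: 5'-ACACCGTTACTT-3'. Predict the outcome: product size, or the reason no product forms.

Yes — a 46 bp product.

Primer 1 (CCAGCGT) matches the top strand at positions 111–117; it acts as a forward primer.
Primer 2's reverse complement is AAGTAACGGTGT, matching the top strand at positions 145–156; it acts as a reverse primer.
The 3' ends face each other across positions 111–156, giving a 46 bp product.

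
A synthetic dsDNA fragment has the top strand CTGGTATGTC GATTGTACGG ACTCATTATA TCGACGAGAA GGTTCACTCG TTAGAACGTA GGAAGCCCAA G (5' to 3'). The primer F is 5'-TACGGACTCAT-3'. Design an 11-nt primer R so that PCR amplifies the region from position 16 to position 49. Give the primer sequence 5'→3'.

5'-GAGTGAACCTT-3'

The product's 3' end on the top strand is position 49.
The reverse primer anneals to the top strand over positions 39–49, i.e. to AAGGTTCACTC.
Its sequence written 5'→3' is the reverse complement: GAGTGAACCTT.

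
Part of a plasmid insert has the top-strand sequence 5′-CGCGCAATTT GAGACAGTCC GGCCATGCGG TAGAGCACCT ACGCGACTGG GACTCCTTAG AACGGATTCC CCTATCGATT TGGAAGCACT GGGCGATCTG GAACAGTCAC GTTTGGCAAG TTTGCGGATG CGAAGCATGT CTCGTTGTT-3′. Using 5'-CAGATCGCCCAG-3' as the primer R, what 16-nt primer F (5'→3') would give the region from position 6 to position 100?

5'-AATTTGAGACAGTCCG-3'

The reverse primer's reverse complement CTGGGCGATCTG matches the template at positions 89–100; the product starts at position 6.
The forward primer is identical to the top strand over positions 6–21: AATTTGAGACAGTCCG.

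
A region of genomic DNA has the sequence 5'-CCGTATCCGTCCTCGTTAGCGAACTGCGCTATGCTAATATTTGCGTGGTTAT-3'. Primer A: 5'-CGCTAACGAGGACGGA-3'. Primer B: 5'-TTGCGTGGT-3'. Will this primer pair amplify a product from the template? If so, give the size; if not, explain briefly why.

No product — the primers' 3' ends point away from each other.

Primer A (CGCTAACGAGGACGGA) has reverse complement TCCGTCCTCGTTAGCG, which matches the top strand at positions 6–21; primer A anneals to the top strand there with its 3' end pointing upstream toward position 6.
Primer B (TTGCGTGGT) matches the top strand directly at positions 41–49; it anneals to the bottom strand with its 3' end pointing downstream toward position 49.
The 3' ends diverge (primer A extends toward position 1, primer B toward position 52), so the primers never converge on a shared product.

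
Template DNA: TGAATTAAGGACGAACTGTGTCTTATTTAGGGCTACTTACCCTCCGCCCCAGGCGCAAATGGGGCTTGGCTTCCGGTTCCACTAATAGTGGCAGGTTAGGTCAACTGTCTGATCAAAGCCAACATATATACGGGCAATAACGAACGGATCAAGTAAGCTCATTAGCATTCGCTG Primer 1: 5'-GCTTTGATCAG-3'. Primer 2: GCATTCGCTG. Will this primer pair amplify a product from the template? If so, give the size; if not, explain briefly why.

No product — the primers' 3' ends point away from each other.

Primer 1 (GCTTTGATCAG) has reverse complement CTGATCAAAGC, which matches the top strand at positions 109–119; primer 1 anneals to the top strand there with its 3' end pointing upstream toward position 109.
Primer 2 (GCATTCGCTG) matches the top strand directly at positions 165–174; it anneals to the bottom strand with its 3' end pointing downstream toward position 174.
The 3' ends diverge (primer 1 extends toward position 1, primer 2 toward position 174), so the primers never converge on a shared product.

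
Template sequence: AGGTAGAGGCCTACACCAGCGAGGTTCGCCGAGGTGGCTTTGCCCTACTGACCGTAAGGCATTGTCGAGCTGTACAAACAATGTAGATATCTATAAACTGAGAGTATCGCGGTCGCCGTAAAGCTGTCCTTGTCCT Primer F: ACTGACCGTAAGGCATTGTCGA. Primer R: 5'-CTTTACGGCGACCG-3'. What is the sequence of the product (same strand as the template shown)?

Forward primer ACTGACCGTAAGGCATTGTCGA is found on the top strand at positions 47–68.
Taking the reverse complement of CTTTACGGCGACCG gives CGGTCGCCGTAAAG, found at positions 110–123 on the template; the primer anneals here to the top strand with its 3' end pointing upstream.
The product is the template from position 47 through 123 (77 bp).

5'-ACTGACCGTAAGGCATTGTCGAGCTGTACAAACAATGTAGATATCTATAAACTGAGAGTATCGCGGTCGCCGTAAAG-3'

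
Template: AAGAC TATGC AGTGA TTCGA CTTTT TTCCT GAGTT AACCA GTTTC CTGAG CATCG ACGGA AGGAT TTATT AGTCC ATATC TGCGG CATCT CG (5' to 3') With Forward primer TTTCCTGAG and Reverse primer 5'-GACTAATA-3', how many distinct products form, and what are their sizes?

The forward primer TTTCCTGAG matches the top strand at positions 25–33, 42–50.
The reverse primer's reverse complement is TATTAGTC, matching at positions 67–74.
Each forward site pairs with the reverse site to give a product ending at position 74: sizes 50, 33 bp.

Two products: 50 bp, 33 bp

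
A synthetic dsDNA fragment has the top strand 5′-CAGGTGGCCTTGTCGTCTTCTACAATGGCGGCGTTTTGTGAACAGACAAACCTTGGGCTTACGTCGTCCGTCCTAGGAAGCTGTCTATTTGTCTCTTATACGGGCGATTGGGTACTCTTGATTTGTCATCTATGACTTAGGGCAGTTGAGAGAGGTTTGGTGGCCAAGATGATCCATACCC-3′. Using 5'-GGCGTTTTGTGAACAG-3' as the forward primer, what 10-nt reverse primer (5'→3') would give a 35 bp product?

5'-ACGTAAGCCC-3'

The forward primer binds at positions 30–45, so a 35 bp product ends at position 30 + 35 − 1 = 64.
The reverse primer anneals to the top strand over positions 55–64, i.e. to GGGCTTACGT.
Its sequence written 5'→3' is the reverse complement: ACGTAAGCCC.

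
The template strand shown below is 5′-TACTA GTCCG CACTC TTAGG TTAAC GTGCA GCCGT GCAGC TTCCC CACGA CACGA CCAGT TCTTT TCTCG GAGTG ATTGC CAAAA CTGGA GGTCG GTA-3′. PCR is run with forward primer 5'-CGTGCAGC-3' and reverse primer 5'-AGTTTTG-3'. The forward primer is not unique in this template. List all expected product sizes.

63 bp, 55 bp

The forward primer CGTGCAGC matches the top strand at positions 25–32, 33–40.
The reverse primer's reverse complement is CAAAACT, matching at positions 81–87.
Each forward site pairs with the reverse site to give a product ending at position 87: sizes 63, 55 bp.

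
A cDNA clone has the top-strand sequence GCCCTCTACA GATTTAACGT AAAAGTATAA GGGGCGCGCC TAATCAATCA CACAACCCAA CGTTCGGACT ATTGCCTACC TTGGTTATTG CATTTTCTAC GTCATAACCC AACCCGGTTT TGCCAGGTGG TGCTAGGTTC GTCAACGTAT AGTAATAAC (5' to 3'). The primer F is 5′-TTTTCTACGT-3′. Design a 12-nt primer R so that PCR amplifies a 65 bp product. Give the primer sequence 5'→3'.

5'-TATTACTATACG-3'

The forward primer binds at positions 93–102, so a 65 bp product ends at position 93 + 65 − 1 = 157.
The reverse primer anneals to the top strand over positions 146–157, i.e. to CGTATAGTAATA.
Its sequence written 5'→3' is the reverse complement: TATTACTATACG.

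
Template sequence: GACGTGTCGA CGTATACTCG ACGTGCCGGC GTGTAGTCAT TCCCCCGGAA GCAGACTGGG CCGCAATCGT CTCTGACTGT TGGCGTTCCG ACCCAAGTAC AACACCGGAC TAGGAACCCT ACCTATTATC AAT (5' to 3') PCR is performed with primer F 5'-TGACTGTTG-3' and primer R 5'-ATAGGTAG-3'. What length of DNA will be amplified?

The forward primer matches the template at positions 74–82.
Reverse complement of the reverse primer: CTACCTAT. This occurs on the top strand at positions 119–126.
The product runs from position 74 to position 126, so its length is 126 − 74 + 1 = 53 bp.

53 bp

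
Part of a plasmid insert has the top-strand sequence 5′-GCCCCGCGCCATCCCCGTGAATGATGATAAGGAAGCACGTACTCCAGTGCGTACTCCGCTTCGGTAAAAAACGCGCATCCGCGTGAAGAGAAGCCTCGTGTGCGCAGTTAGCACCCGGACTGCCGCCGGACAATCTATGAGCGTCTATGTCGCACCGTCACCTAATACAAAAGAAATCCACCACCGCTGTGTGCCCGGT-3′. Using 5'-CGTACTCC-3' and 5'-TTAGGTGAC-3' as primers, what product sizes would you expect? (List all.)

128 bp, 116 bp

The forward primer CGTACTCC matches the top strand at positions 38–45, 50–57.
The reverse primer's reverse complement is GTCACCTAA, matching at positions 157–165.
Each forward site pairs with the reverse site to give a product ending at position 165: sizes 128, 116 bp.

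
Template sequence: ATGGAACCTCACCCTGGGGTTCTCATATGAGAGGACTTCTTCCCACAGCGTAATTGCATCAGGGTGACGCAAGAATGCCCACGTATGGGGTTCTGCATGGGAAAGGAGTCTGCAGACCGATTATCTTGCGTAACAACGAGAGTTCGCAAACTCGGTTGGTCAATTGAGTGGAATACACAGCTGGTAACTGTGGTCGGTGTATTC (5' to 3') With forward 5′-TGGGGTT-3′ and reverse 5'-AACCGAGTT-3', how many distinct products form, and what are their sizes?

Two products: 143 bp, 72 bp

The forward primer TGGGGTT matches the top strand at positions 15–21, 86–92.
The reverse primer's reverse complement is AACTCGGTT, matching at positions 149–157.
Each forward site pairs with the reverse site to give a product ending at position 157: sizes 143, 72 bp.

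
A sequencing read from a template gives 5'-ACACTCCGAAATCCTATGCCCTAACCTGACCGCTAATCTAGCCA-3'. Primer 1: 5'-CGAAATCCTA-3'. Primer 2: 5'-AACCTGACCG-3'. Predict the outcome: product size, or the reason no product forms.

Primer 1 (CGAAATCCTA) matches the top strand at positions 7–16 (3' end points downstream).
Primer 2 (AACCTGACCG) also matches the top strand directly, at positions 23–32 — its reverse complement CGGTCAGGTT is not present.
Both primers anneal to the bottom strand with 3' ends pointing the same way, so neither can prime synthesis back toward the other.

No product — both primers anneal to the same strand and extend in the same direction.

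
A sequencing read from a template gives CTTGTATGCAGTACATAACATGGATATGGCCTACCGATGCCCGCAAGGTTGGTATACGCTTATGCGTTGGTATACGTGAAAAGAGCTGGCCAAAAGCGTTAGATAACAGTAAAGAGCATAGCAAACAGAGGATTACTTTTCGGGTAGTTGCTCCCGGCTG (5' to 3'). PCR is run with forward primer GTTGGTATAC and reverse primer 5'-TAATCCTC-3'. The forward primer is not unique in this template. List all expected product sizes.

The forward primer GTTGGTATAC matches the top strand at positions 48–57, 66–75.
The reverse primer's reverse complement is GAGGATTA, matching at positions 128–135.
Each forward site pairs with the reverse site to give a product ending at position 135: sizes 88, 70 bp.

88 bp, 70 bp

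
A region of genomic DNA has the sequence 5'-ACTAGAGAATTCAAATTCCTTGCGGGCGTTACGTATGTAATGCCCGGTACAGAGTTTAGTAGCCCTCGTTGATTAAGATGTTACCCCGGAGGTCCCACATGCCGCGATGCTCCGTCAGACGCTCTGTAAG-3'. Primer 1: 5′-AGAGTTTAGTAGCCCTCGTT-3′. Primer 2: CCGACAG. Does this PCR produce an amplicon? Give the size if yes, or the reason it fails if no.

Primer 2 (CCGACAG) does not match the top strand, and its reverse complement CTGTCGG does not match either.
With no annealing site for primer 2, no amplification occurs.

No product — primer 2 has no binding site in the template.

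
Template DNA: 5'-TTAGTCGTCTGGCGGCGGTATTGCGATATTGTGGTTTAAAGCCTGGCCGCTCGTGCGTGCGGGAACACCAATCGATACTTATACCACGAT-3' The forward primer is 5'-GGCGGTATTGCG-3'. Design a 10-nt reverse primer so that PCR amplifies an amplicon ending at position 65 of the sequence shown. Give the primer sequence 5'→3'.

The forward primer binds at positions 14–25; the product's 3' end on the top strand is position 65.
The reverse primer anneals to the top strand over positions 56–65, i.e. to CGTGCGGGAA.
Its sequence written 5'→3' is the reverse complement: TTCCCGCACG.

5'-TTCCCGCACG-3'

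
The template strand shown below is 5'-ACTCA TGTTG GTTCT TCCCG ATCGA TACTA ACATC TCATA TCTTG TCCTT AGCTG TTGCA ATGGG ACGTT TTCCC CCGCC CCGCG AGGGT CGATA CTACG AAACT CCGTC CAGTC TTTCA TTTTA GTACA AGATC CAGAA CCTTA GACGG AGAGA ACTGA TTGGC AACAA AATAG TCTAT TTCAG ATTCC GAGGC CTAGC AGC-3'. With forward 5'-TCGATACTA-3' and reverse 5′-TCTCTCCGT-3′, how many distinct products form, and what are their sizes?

Two products: 134 bp, 66 bp

The forward primer TCGATACTA matches the top strand at positions 22–30, 90–98.
The reverse primer's reverse complement is ACGGAGAGA, matching at positions 147–155.
Each forward site pairs with the reverse site to give a product ending at position 155: sizes 134, 66 bp.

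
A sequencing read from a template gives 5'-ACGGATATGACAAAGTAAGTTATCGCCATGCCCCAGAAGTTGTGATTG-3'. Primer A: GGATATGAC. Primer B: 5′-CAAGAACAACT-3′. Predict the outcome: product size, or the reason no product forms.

Primer B (CAAGAACAACT) does not match the top strand, and its reverse complement AGTTGTTCTTG does not match either.
With no annealing site for primer B, no amplification occurs.

No product — primer B has no binding site in the template.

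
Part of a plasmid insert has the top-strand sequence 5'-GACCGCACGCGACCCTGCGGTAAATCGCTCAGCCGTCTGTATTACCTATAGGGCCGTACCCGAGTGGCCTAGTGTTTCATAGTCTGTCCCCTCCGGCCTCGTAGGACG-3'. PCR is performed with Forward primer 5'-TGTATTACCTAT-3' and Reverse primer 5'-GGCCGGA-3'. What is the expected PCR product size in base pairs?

Forward primer TGTATTACCTAT is found on the top strand at positions 38–49.
The reverse primer's reverse complement is TCCGGCC, which matches the template at positions 92–98.
The product runs from position 38 to position 98, so its length is 98 − 38 + 1 = 61 bp.

61 bp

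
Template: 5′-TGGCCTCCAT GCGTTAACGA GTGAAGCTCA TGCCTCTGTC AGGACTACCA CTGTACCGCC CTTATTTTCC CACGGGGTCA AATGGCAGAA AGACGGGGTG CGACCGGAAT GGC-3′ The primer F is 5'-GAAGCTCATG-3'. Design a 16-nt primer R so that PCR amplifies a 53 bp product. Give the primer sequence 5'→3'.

5'-CCGTGGGAAAATAAGG-3'

The forward primer binds at positions 23–32, so a 53 bp product ends at position 23 + 53 − 1 = 75.
The reverse primer anneals to the top strand over positions 60–75, i.e. to CCTTATTTTCCCACGG.
Its sequence written 5'→3' is the reverse complement: CCGTGGGAAAATAAGG.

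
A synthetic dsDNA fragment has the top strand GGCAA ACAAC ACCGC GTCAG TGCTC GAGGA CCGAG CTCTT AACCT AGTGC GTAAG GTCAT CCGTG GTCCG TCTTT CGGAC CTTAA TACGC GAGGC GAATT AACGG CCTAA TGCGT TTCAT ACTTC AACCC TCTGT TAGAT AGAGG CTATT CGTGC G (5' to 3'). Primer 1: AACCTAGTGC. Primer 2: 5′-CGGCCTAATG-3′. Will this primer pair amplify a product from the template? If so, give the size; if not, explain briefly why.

No product — both primers anneal to the same strand and extend in the same direction.

Primer 1 (AACCTAGTGC) matches the top strand at positions 41–50 (3' end points downstream).
Primer 2 (CGGCCTAATG) also matches the top strand directly, at positions 103–112 — its reverse complement CATTAGGCCG is not present.
Both primers anneal to the bottom strand with 3' ends pointing the same way, so neither can prime synthesis back toward the other.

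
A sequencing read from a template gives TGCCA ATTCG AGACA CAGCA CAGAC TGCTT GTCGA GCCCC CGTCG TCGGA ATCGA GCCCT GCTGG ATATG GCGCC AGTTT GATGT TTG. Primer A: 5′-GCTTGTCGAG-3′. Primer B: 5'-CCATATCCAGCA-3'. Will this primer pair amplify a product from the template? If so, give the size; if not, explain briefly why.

Yes — a 45 bp product.

Primer A (GCTTGTCGAG) matches the top strand at positions 27–36; it acts as a forward primer.
Primer B's reverse complement is TGCTGGATATGG, matching the top strand at positions 60–71; it acts as a reverse primer.
The 3' ends face each other across positions 27–71, giving a 45 bp product.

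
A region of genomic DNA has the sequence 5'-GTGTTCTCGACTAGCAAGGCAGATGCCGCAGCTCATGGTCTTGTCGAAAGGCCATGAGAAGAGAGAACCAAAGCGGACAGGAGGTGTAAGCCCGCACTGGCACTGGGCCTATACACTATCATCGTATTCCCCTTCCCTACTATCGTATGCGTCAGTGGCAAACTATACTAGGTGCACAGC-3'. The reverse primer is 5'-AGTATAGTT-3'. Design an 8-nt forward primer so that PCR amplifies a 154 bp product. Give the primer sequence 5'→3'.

5'-AAGGCAGA-3'

The reverse primer's reverse complement AACTATACT matches the template at positions 161–169, so the product ends at position 169.
A 154 bp product then starts at position 169 − 154 + 1 = 16.
The forward primer is identical to the top strand there: AAGGCAGA.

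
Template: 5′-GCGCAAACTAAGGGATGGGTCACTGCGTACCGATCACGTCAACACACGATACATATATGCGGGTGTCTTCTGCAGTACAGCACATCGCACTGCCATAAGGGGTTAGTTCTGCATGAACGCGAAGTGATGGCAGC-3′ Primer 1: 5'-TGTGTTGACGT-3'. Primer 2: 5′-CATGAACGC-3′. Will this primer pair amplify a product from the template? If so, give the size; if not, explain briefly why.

Primer 1 (TGTGTTGACGT) has reverse complement ACGTCAACACA, which matches the top strand at positions 36–46; primer 1 anneals to the top strand there with its 3' end pointing upstream toward position 36.
Primer 2 (CATGAACGC) matches the top strand directly at positions 112–120; it anneals to the bottom strand with its 3' end pointing downstream toward position 120.
The 3' ends diverge (primer 1 extends toward position 1, primer 2 toward position 134), so the primers never converge on a shared product.

No product — the primers' 3' ends point away from each other.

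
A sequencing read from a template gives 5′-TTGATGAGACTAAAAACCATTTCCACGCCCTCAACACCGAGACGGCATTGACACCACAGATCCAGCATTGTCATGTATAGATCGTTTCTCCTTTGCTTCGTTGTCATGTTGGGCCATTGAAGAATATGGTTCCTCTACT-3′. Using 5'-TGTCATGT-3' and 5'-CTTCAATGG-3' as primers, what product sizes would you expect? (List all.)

54 bp, 21 bp

The forward primer TGTCATGT matches the top strand at positions 69–76, 102–109.
The reverse primer's reverse complement is CCATTGAAG, matching at positions 114–122.
Each forward site pairs with the reverse site to give a product ending at position 122: sizes 54, 21 bp.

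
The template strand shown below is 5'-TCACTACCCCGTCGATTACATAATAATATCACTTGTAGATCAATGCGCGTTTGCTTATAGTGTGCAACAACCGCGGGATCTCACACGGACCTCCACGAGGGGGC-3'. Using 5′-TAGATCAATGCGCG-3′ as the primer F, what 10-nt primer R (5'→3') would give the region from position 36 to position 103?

The product's 3' end on the top strand is position 103.
The reverse primer anneals to the top strand over positions 94–103, i.e. to CACGAGGGGG.
Its sequence written 5'→3' is the reverse complement: CCCCCTCGTG.

5'-CCCCCTCGTG-3'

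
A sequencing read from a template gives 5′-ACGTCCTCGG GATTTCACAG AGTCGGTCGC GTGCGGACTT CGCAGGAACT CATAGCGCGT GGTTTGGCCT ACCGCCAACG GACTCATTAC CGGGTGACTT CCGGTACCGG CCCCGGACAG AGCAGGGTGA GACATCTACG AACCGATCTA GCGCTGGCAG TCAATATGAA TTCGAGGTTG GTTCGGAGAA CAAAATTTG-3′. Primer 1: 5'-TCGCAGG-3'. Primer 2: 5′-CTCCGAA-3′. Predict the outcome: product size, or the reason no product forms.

Yes — a 149 bp product.

Primer 1 (TCGCAGG) matches the top strand at positions 40–46; it acts as a forward primer.
Primer 2's reverse complement is TTCGGAG, matching the top strand at positions 182–188; it acts as a reverse primer.
The 3' ends face each other across positions 40–188, giving a 149 bp product.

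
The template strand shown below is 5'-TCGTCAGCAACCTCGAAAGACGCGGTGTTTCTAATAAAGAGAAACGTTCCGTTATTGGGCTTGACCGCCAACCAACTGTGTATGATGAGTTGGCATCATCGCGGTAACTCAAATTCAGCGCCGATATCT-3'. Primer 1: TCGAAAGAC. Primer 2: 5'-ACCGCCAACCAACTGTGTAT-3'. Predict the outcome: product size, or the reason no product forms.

No product — both primers anneal to the same strand and extend in the same direction.

Primer 1 (TCGAAAGAC) matches the top strand at positions 13–21 (3' end points downstream).
Primer 2 (ACCGCCAACCAACTGTGTAT) also matches the top strand directly, at positions 64–83 — its reverse complement ATACACAGTTGGTTGGCGGT is not present.
Both primers anneal to the bottom strand with 3' ends pointing the same way, so neither can prime synthesis back toward the other.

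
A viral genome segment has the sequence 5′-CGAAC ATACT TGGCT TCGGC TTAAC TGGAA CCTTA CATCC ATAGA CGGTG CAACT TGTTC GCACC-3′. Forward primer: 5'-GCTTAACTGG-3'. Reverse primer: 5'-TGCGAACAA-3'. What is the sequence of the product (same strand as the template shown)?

Scanning the template, GCTTAACTGG occurs at positions 19–28; this primer anneals to the bottom strand there with its 3' end pointing downstream.
Taking the reverse complement of TGCGAACAA gives TTGTTCGCA, found at positions 55–63 on the template; the primer anneals here to the top strand with its 3' end pointing upstream.
The product is the template from position 19 through 63 (45 bp).

5'-GCTTAACTGGAACCTTACATCCATAGACGGTGCAACTTGTTCGCA-3'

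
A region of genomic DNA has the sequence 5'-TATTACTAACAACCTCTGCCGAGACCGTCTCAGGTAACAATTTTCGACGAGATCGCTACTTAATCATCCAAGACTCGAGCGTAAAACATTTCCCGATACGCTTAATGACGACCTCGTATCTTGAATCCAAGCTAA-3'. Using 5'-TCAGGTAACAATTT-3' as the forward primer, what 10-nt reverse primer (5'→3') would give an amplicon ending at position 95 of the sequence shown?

The forward primer binds at positions 30–43; the product's 3' end on the top strand is position 95.
The reverse primer anneals to the top strand over positions 86–95, i.e. to ACATTTCCCG.
Its sequence written 5'→3' is the reverse complement: CGGGAAATGT.

5'-CGGGAAATGT-3'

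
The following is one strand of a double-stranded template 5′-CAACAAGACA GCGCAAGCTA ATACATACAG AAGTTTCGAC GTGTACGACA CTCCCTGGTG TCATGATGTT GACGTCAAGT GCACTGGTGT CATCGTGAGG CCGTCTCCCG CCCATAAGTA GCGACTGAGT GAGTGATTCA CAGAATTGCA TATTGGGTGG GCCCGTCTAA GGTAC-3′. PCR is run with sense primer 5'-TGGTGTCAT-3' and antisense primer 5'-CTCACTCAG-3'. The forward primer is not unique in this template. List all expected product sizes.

78 bp, 49 bp

The forward primer TGGTGTCAT matches the top strand at positions 56–64, 85–93.
The reverse primer's reverse complement is CTGAGTGAG, matching at positions 125–133.
Each forward site pairs with the reverse site to give a product ending at position 133: sizes 78, 49 bp.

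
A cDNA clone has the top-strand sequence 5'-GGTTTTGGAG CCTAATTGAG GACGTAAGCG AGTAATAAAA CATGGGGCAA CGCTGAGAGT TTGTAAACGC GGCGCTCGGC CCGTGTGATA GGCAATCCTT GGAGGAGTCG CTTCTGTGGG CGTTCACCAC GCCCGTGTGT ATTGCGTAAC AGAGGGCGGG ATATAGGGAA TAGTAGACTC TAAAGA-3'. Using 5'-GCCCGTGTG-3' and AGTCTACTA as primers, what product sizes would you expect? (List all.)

101 bp, 49 bp

The forward primer GCCCGTGTG matches the top strand at positions 79–87, 131–139.
The reverse primer's reverse complement is TAGTAGACT, matching at positions 171–179.
Each forward site pairs with the reverse site to give a product ending at position 179: sizes 101, 49 bp.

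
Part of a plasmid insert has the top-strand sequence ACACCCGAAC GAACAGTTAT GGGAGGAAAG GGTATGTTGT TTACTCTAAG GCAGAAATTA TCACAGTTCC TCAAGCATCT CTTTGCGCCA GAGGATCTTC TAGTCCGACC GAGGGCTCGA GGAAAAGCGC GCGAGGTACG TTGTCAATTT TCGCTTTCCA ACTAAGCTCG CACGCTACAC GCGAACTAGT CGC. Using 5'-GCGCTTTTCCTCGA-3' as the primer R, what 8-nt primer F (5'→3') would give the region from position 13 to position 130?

5'-ACAGTTAT-3'

The reverse primer's reverse complement TCGAGGAAAAGCGC matches the template at positions 117–130; the product starts at position 13.
The forward primer is identical to the top strand over positions 13–20: ACAGTTAT.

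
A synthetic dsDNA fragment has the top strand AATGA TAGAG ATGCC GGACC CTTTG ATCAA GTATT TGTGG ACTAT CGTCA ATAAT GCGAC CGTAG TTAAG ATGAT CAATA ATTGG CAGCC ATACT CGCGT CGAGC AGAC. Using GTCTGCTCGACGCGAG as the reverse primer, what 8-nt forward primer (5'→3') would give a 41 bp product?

The reverse primer's reverse complement CTCGCGTCGAGCAGAC matches the template at positions 94–109, so the product ends at position 109.
A 41 bp product then starts at position 109 − 41 + 1 = 69.
The forward primer is identical to the top strand there: AGATGATC.

5'-AGATGATC-3'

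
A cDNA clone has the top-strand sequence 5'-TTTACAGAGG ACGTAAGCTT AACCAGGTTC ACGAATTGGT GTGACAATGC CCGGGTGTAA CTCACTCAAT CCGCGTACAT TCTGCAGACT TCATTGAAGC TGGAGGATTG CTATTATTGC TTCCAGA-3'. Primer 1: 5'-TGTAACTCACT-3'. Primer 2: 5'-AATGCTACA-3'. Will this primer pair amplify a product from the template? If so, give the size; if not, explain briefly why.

No product — primer 2 has no binding site in the template.

Primer 2 (AATGCTACA) does not match the top strand, and its reverse complement TGTAGCATT does not match either.
With no annealing site for primer 2, no amplification occurs.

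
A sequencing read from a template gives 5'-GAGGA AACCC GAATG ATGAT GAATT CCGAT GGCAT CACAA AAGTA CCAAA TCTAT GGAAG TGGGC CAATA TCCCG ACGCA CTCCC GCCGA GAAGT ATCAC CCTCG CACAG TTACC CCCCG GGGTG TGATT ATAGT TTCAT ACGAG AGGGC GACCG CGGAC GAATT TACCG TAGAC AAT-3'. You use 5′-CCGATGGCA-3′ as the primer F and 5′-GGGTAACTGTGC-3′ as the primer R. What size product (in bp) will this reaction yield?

91 bp

Forward primer CCGATGGCA is found on the top strand at positions 26–34.
Reverse complement of the reverse primer: GCACAGTTACCC. This occurs on the top strand at positions 105–116.
Product length = (reverse-primer end) − (forward-primer start) + 1 = 116 − 26 + 1 = 91 bp.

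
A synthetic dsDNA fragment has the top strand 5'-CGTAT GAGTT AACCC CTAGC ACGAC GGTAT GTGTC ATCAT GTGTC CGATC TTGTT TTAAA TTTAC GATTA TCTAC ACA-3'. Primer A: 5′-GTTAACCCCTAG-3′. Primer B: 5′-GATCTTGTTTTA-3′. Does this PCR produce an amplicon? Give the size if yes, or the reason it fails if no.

Primer A (GTTAACCCCTAG) matches the top strand at positions 8–19 (3' end points downstream).
Primer B (GATCTTGTTTTA) also matches the top strand directly, at positions 47–58 — its reverse complement TAAAACAAGATC is not present.
Both primers anneal to the bottom strand with 3' ends pointing the same way, so neither can prime synthesis back toward the other.

No product — both primers anneal to the same strand and extend in the same direction.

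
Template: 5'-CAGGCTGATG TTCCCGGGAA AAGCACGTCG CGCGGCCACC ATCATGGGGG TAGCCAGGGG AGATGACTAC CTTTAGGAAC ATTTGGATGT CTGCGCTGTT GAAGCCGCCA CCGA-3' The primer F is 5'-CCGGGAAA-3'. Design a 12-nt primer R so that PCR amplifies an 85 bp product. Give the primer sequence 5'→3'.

5'-CAGCGCAGACAT-3'

The forward primer binds at positions 14–21, so an 85 bp product ends at position 14 + 85 − 1 = 98.
The reverse primer anneals to the top strand over positions 87–98, i.e. to ATGTCTGCGCTG.
Its sequence written 5'→3' is the reverse complement: CAGCGCAGACAT.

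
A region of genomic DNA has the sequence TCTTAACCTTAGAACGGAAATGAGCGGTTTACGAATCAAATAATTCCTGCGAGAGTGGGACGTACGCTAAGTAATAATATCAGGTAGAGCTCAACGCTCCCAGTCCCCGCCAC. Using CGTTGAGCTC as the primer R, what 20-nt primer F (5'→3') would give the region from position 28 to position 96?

The reverse primer's reverse complement GAGCTCAACG matches the template at positions 87–96; the product starts at position 28.
The forward primer is identical to the top strand over positions 28–47: TTTACGAATCAAATAATTCC.

5'-TTTACGAATCAAATAATTCC-3'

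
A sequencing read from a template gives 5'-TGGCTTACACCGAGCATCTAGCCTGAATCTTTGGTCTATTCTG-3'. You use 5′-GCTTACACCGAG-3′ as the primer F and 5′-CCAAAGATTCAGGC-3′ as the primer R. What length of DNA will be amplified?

The forward primer matches the template at positions 3–14.
The reverse primer's reverse complement is GCCTGAATCTTTGG, which matches the template at positions 21–34.
Product length = (reverse-primer end) − (forward-primer start) + 1 = 34 − 3 + 1 = 32 bp.

32 bp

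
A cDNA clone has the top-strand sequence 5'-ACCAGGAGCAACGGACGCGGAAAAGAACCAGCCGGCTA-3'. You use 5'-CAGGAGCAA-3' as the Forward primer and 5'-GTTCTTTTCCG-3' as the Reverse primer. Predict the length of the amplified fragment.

The forward primer matches the template at positions 3–11.
The reverse primer's reverse complement is CGGAAAAGAAC, which matches the template at positions 18–28.
Amplicon spans positions 3–28: 26 bp.

26 bp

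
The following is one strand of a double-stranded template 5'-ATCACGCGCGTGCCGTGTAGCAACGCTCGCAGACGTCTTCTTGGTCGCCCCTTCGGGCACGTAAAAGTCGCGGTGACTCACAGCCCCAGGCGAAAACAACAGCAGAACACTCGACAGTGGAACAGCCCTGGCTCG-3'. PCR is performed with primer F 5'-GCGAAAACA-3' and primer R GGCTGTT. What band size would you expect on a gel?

38 bp

Forward primer GCGAAAACA is found on the top strand at positions 90–98.
The reverse primer's reverse complement is AACAGCC, which matches the template at positions 121–127.
Product length = (reverse-primer end) − (forward-primer start) + 1 = 127 − 90 + 1 = 38 bp.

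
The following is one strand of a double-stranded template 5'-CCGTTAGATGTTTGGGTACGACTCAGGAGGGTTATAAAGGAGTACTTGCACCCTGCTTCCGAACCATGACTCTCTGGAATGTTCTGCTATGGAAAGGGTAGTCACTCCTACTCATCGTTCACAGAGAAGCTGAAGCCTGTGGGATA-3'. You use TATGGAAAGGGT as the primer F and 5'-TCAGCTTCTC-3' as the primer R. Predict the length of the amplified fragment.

46 bp

The forward primer matches the template at positions 88–99.
Reverse complement of the reverse primer: GAGAAGCTGA. This occurs on the top strand at positions 124–133.
Amplicon spans positions 88–133: 46 bp.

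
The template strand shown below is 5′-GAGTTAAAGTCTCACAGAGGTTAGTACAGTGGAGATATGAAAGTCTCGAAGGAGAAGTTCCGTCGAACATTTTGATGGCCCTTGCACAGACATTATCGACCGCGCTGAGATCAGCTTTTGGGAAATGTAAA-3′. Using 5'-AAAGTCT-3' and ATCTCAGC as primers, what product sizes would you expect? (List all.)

106 bp, 72 bp

The forward primer AAAGTCT matches the top strand at positions 6–12, 40–46.
The reverse primer's reverse complement is GCTGAGAT, matching at positions 104–111.
Each forward site pairs with the reverse site to give a product ending at position 111: sizes 106, 72 bp.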